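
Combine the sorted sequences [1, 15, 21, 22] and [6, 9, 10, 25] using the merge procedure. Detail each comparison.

Merging process:

Compare 1 vs 6: take 1 from left. Merged: [1]
Compare 15 vs 6: take 6 from right. Merged: [1, 6]
Compare 15 vs 9: take 9 from right. Merged: [1, 6, 9]
Compare 15 vs 10: take 10 from right. Merged: [1, 6, 9, 10]
Compare 15 vs 25: take 15 from left. Merged: [1, 6, 9, 10, 15]
Compare 21 vs 25: take 21 from left. Merged: [1, 6, 9, 10, 15, 21]
Compare 22 vs 25: take 22 from left. Merged: [1, 6, 9, 10, 15, 21, 22]
Append remaining from right: [25]. Merged: [1, 6, 9, 10, 15, 21, 22, 25]

Final merged array: [1, 6, 9, 10, 15, 21, 22, 25]
Total comparisons: 7

The merged array is [1, 6, 9, 10, 15, 21, 22, 25], requiring 7 comparisons. The merge step runs in O(n) time where n is the total number of elements.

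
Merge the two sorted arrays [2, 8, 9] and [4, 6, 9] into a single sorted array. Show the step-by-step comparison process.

Merging process:

Compare 2 vs 4: take 2 from left. Merged: [2]
Compare 8 vs 4: take 4 from right. Merged: [2, 4]
Compare 8 vs 6: take 6 from right. Merged: [2, 4, 6]
Compare 8 vs 9: take 8 from left. Merged: [2, 4, 6, 8]
Compare 9 vs 9: take 9 from left. Merged: [2, 4, 6, 8, 9]
Append remaining from right: [9]. Merged: [2, 4, 6, 8, 9, 9]

Final merged array: [2, 4, 6, 8, 9, 9]
Total comparisons: 5

The merged array is [2, 4, 6, 8, 9, 9], requiring 5 comparisons. The merge step runs in O(n) time where n is the total number of elements.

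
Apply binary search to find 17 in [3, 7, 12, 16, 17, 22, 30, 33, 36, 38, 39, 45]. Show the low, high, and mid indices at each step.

Binary search for 17 in [3, 7, 12, 16, 17, 22, 30, 33, 36, 38, 39, 45]:

lo=0, hi=11, mid=5, arr[mid]=22 -> 22 > 17, search left half
lo=0, hi=4, mid=2, arr[mid]=12 -> 12 < 17, search right half
lo=3, hi=4, mid=3, arr[mid]=16 -> 16 < 17, search right half
lo=4, hi=4, mid=4, arr[mid]=17 -> Found target at index 4!

Binary search finds 17 at index 4 after 4 comparisons. The search repeatedly halves the search space by comparing with the middle element.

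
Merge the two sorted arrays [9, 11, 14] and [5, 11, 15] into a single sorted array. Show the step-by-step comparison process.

Merging process:

Compare 9 vs 5: take 5 from right. Merged: [5]
Compare 9 vs 11: take 9 from left. Merged: [5, 9]
Compare 11 vs 11: take 11 from left. Merged: [5, 9, 11]
Compare 14 vs 11: take 11 from right. Merged: [5, 9, 11, 11]
Compare 14 vs 15: take 14 from left. Merged: [5, 9, 11, 11, 14]
Append remaining from right: [15]. Merged: [5, 9, 11, 11, 14, 15]

Final merged array: [5, 9, 11, 11, 14, 15]
Total comparisons: 5

The merged array is [5, 9, 11, 11, 14, 15], requiring 5 comparisons. The merge step runs in O(n) time where n is the total number of elements.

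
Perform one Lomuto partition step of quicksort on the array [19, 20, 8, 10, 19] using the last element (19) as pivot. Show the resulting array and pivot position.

Lomuto partition with pivot = 19:

Initial array: [19, 20, 8, 10, 19]

arr[0]=19 <= 19: swap with position 0, array becomes [19, 20, 8, 10, 19]
arr[1]=20 > 19: no swap
arr[2]=8 <= 19: swap with position 1, array becomes [19, 8, 20, 10, 19]
arr[3]=10 <= 19: swap with position 2, array becomes [19, 8, 10, 20, 19]

Place pivot at position 3: [19, 8, 10, 19, 20]
Pivot position: 3

After partitioning with pivot 19, the array becomes [19, 8, 10, 19, 20]. The pivot is placed at index 3. All elements to the left of the pivot are <= 19, and all elements to the right are > 19.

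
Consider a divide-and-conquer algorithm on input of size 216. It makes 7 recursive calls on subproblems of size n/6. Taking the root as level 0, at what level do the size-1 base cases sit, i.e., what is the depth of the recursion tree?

For divide and conquer with division factor 6:

Problem sizes at each level:
Level 0: 216
Level 1: 36
Level 2: 6
Level 3: 1

The root is level 0 and the size-1 base case is level 3 (the tree spans levels 0 through 3, i.e. 4 levels counting the root), so the depth is the number of divisions: log_6(216) = 3

The recursion tree depth is log_6(216) = 3. At each level, the problem size is divided by 6, so it takes 3 divisions to reduce to a base case of size 1. The algorithm makes 7 recursive calls at each level.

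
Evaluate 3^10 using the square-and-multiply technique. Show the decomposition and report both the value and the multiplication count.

Computing 3^10 by squaring (build up from 3^1; each line after the first costs one multiplication):

3^1 = 3
3^2 = (3^1)^2 = 3^2 = 9
3^4 = (3^2)^2 = 9^2 = 81
3^5 = 3 * 3^4 = 3 * 81 = 243
3^10 = (3^5)^2 = 243^2 = 59049

Result: 59049
Multiplications needed: 4 (4 lines after 3^1)

3^10 = 59049. Using exponentiation by squaring, this requires 4 multiplications. The key idea: if the exponent is even, square the half-power; if odd, multiply by the base once.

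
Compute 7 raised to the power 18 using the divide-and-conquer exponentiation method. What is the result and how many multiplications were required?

Computing 7^18 by squaring (build up from 7^1; each line after the first costs one multiplication):

7^1 = 7
7^2 = (7^1)^2 = 7^2 = 49
7^4 = (7^2)^2 = 49^2 = 2401
7^8 = (7^4)^2 = 2401^2 = 5764801
7^9 = 7 * 7^8 = 7 * 5764801 = 40353607
7^18 = (7^9)^2 = 40353607^2 = 1628413597910449

Result: 1628413597910449
Multiplications needed: 5 (5 lines after 7^1)

7^18 = 1628413597910449. Using exponentiation by squaring, this requires 5 multiplications. The key idea: if the exponent is even, square the half-power; if odd, multiply by the base once.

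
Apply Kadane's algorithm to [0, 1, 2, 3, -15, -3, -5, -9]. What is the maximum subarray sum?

Using Kadane's algorithm on [0, 1, 2, 3, -15, -3, -5, -9]:

Scanning through the array:
Position 1 (value 1): max_ending_here = 1, max_so_far = 1
Position 2 (value 2): max_ending_here = 3, max_so_far = 3
Position 3 (value 3): max_ending_here = 6, max_so_far = 6
Position 4 (value -15): max_ending_here = -9, max_so_far = 6
Position 5 (value -3): max_ending_here = -3, max_so_far = 6
Position 6 (value -5): max_ending_here = -5, max_so_far = 6
Position 7 (value -9): max_ending_here = -9, max_so_far = 6

Maximum subarray: [0, 1, 2, 3]
Maximum sum: 6

The maximum subarray is [0, 1, 2, 3] with sum 6. This subarray runs from index 0 to index 3.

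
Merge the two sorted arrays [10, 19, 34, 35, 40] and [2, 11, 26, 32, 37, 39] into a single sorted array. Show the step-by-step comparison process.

Merging process:

Compare 10 vs 2: take 2 from right. Merged: [2]
Compare 10 vs 11: take 10 from left. Merged: [2, 10]
Compare 19 vs 11: take 11 from right. Merged: [2, 10, 11]
Compare 19 vs 26: take 19 from left. Merged: [2, 10, 11, 19]
Compare 34 vs 26: take 26 from right. Merged: [2, 10, 11, 19, 26]
Compare 34 vs 32: take 32 from right. Merged: [2, 10, 11, 19, 26, 32]
Compare 34 vs 37: take 34 from left. Merged: [2, 10, 11, 19, 26, 32, 34]
Compare 35 vs 37: take 35 from left. Merged: [2, 10, 11, 19, 26, 32, 34, 35]
Compare 40 vs 37: take 37 from right. Merged: [2, 10, 11, 19, 26, 32, 34, 35, 37]
Compare 40 vs 39: take 39 from right. Merged: [2, 10, 11, 19, 26, 32, 34, 35, 37, 39]
Append remaining from left: [40]. Merged: [2, 10, 11, 19, 26, 32, 34, 35, 37, 39, 40]

Final merged array: [2, 10, 11, 19, 26, 32, 34, 35, 37, 39, 40]
Total comparisons: 10

The merged array is [2, 10, 11, 19, 26, 32, 34, 35, 37, 39, 40], requiring 10 comparisons. The merge step runs in O(n) time where n is the total number of elements.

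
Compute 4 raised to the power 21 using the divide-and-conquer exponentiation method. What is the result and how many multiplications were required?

Computing 4^21 by squaring (build up from 4^1; each line after the first costs one multiplication):

4^1 = 4
4^2 = (4^1)^2 = 4^2 = 16
4^4 = (4^2)^2 = 16^2 = 256
4^5 = 4 * 4^4 = 4 * 256 = 1024
4^10 = (4^5)^2 = 1024^2 = 1048576
4^20 = (4^10)^2 = 1048576^2 = 1099511627776
4^21 = 4 * 4^20 = 4 * 1099511627776 = 4398046511104

Result: 4398046511104
Multiplications needed: 6 (6 lines after 4^1)

4^21 = 4398046511104. Using exponentiation by squaring, this requires 6 multiplications. The key idea: if the exponent is even, square the half-power; if odd, multiply by the base once.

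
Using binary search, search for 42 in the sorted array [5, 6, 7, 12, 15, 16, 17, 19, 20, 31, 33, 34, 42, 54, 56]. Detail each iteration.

Binary search for 42 in [5, 6, 7, 12, 15, 16, 17, 19, 20, 31, 33, 34, 42, 54, 56]:

lo=0, hi=14, mid=7, arr[mid]=19 -> 19 < 42, search right half
lo=8, hi=14, mid=11, arr[mid]=34 -> 34 < 42, search right half
lo=12, hi=14, mid=13, arr[mid]=54 -> 54 > 42, search left half
lo=12, hi=12, mid=12, arr[mid]=42 -> Found target at index 12!

Binary search finds 42 at index 12 after 4 comparisons. The search repeatedly halves the search space by comparing with the middle element.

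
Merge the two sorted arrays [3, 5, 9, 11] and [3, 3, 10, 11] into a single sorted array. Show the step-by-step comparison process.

Merging process:

Compare 3 vs 3: take 3 from left. Merged: [3]
Compare 5 vs 3: take 3 from right. Merged: [3, 3]
Compare 5 vs 3: take 3 from right. Merged: [3, 3, 3]
Compare 5 vs 10: take 5 from left. Merged: [3, 3, 3, 5]
Compare 9 vs 10: take 9 from left. Merged: [3, 3, 3, 5, 9]
Compare 11 vs 10: take 10 from right. Merged: [3, 3, 3, 5, 9, 10]
Compare 11 vs 11: take 11 from left. Merged: [3, 3, 3, 5, 9, 10, 11]
Append remaining from right: [11]. Merged: [3, 3, 3, 5, 9, 10, 11, 11]

Final merged array: [3, 3, 3, 5, 9, 10, 11, 11]
Total comparisons: 7

The merged array is [3, 3, 3, 5, 9, 10, 11, 11], requiring 7 comparisons. The merge step runs in O(n) time where n is the total number of elements.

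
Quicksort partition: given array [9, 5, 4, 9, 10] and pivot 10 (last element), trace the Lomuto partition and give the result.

Lomuto partition with pivot = 10:

Initial array: [9, 5, 4, 9, 10]

arr[0]=9 <= 10: swap with position 0, array becomes [9, 5, 4, 9, 10]
arr[1]=5 <= 10: swap with position 1, array becomes [9, 5, 4, 9, 10]
arr[2]=4 <= 10: swap with position 2, array becomes [9, 5, 4, 9, 10]
arr[3]=9 <= 10: swap with position 3, array becomes [9, 5, 4, 9, 10]

Place pivot at position 4: [9, 5, 4, 9, 10]
Pivot position: 4

After partitioning with pivot 10, the array becomes [9, 5, 4, 9, 10]. The pivot is placed at index 4. All elements to the left of the pivot are <= 10, and all elements to the right are > 10.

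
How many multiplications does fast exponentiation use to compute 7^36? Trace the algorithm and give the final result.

Computing 7^36 by squaring (build up from 7^1; each line after the first costs one multiplication):

7^1 = 7
7^2 = (7^1)^2 = 7^2 = 49
7^4 = (7^2)^2 = 49^2 = 2401
7^8 = (7^4)^2 = 2401^2 = 5764801
7^9 = 7 * 7^8 = 7 * 5764801 = 40353607
7^18 = (7^9)^2 = 40353607^2 = 1628413597910449
7^36 = (7^18)^2 = 1628413597910449^2 = 2651730845859653471779023381601

Result: 2651730845859653471779023381601
Multiplications needed: 6 (6 lines after 7^1)

7^36 = 2651730845859653471779023381601. Using exponentiation by squaring, this requires 6 multiplications. The key idea: if the exponent is even, square the half-power; if odd, multiply by the base once.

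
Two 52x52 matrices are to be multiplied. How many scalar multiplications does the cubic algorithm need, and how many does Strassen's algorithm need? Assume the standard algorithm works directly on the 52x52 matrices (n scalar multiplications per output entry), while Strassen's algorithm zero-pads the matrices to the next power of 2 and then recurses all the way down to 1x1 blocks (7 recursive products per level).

Matrix multiplication for 52x52 matrices:

Strassen's algorithm requires power-of-2 dimensions. Pad 52x52 to 64x64 (next power of 2).

Standard algorithm: 52^3 = 140608 multiplications
Strassen's algorithm: 7^(log2(64)) = 7^6 = 117649 multiplications
Savings: 140608 - 117649 = 22959 multiplications

Standard: 140608 multiplications (52^3). Strassen: 117649 multiplications (7^6, after padding to 64x64). Strassen reduces 8 recursive multiplications to 7 at each level.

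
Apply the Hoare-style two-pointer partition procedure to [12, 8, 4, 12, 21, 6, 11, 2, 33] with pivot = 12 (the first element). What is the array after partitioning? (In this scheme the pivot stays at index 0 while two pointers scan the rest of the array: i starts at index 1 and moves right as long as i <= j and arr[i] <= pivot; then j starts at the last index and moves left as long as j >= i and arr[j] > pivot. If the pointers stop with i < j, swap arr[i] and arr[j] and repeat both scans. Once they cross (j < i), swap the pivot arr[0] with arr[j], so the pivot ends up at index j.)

Hoare-style two-pointer partition with pivot = 12:

Initial array: [12, 8, 4, 12, 21, 6, 11, 2, 33]

Pointers start at i = 1, j = 8.
i stops at index 4 (arr[4]=21 > 12), j stops at index 7 (arr[7]=2 <= 12): swap arr[4] and arr[7], array becomes [12, 8, 4, 12, 2, 6, 11, 21, 33]
i ends at 7, j ends at 6: the pointers have crossed (j < i), so scanning stops.

Swap pivot arr[0] with arr[6] to place pivot at position 6: [11, 8, 4, 12, 2, 6, 12, 21, 33]
Pivot position: 6

After partitioning with pivot 12, the array becomes [11, 8, 4, 12, 2, 6, 12, 21, 33]. The pivot is placed at index 6. All elements to the left of the pivot are <= 12, and all elements to the right are > 12.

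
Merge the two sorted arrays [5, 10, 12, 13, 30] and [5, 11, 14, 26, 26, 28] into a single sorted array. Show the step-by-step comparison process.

Merging process:

Compare 5 vs 5: take 5 from left. Merged: [5]
Compare 10 vs 5: take 5 from right. Merged: [5, 5]
Compare 10 vs 11: take 10 from left. Merged: [5, 5, 10]
Compare 12 vs 11: take 11 from right. Merged: [5, 5, 10, 11]
Compare 12 vs 14: take 12 from left. Merged: [5, 5, 10, 11, 12]
Compare 13 vs 14: take 13 from left. Merged: [5, 5, 10, 11, 12, 13]
Compare 30 vs 14: take 14 from right. Merged: [5, 5, 10, 11, 12, 13, 14]
Compare 30 vs 26: take 26 from right. Merged: [5, 5, 10, 11, 12, 13, 14, 26]
Compare 30 vs 26: take 26 from right. Merged: [5, 5, 10, 11, 12, 13, 14, 26, 26]
Compare 30 vs 28: take 28 from right. Merged: [5, 5, 10, 11, 12, 13, 14, 26, 26, 28]
Append remaining from left: [30]. Merged: [5, 5, 10, 11, 12, 13, 14, 26, 26, 28, 30]

Final merged array: [5, 5, 10, 11, 12, 13, 14, 26, 26, 28, 30]
Total comparisons: 10

The merged array is [5, 5, 10, 11, 12, 13, 14, 26, 26, 28, 30], requiring 10 comparisons. The merge step runs in O(n) time where n is the total number of elements.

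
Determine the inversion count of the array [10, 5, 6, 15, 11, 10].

Finding inversions in [10, 5, 6, 15, 11, 10]:

(0, 1): arr[0]=10 > arr[1]=5
(0, 2): arr[0]=10 > arr[2]=6
(3, 4): arr[3]=15 > arr[4]=11
(3, 5): arr[3]=15 > arr[5]=10
(4, 5): arr[4]=11 > arr[5]=10

Total inversions: 5

The array has 5 inversion(s): (0,1), (0,2), (3,4), (3,5), (4,5). Each pair (i,j) satisfies i < j and arr[i] > arr[j].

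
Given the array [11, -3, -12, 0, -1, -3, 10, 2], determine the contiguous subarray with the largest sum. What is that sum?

Using Kadane's algorithm on [11, -3, -12, 0, -1, -3, 10, 2]:

Scanning through the array:
Position 1 (value -3): max_ending_here = 8, max_so_far = 11
Position 2 (value -12): max_ending_here = -4, max_so_far = 11
Position 3 (value 0): max_ending_here = 0, max_so_far = 11
Position 4 (value -1): max_ending_here = -1, max_so_far = 11
Position 5 (value -3): max_ending_here = -3, max_so_far = 11
Position 6 (value 10): max_ending_here = 10, max_so_far = 11
Position 7 (value 2): max_ending_here = 12, max_so_far = 12

Maximum subarray: [10, 2]
Maximum sum: 12

The maximum subarray is [10, 2] with sum 12. This subarray runs from index 6 to index 7.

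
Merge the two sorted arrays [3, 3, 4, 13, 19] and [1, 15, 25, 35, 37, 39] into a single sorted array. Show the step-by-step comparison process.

Merging process:

Compare 3 vs 1: take 1 from right. Merged: [1]
Compare 3 vs 15: take 3 from left. Merged: [1, 3]
Compare 3 vs 15: take 3 from left. Merged: [1, 3, 3]
Compare 4 vs 15: take 4 from left. Merged: [1, 3, 3, 4]
Compare 13 vs 15: take 13 from left. Merged: [1, 3, 3, 4, 13]
Compare 19 vs 15: take 15 from right. Merged: [1, 3, 3, 4, 13, 15]
Compare 19 vs 25: take 19 from left. Merged: [1, 3, 3, 4, 13, 15, 19]
Append remaining from right: [25, 35, 37, 39]. Merged: [1, 3, 3, 4, 13, 15, 19, 25, 35, 37, 39]

Final merged array: [1, 3, 3, 4, 13, 15, 19, 25, 35, 37, 39]
Total comparisons: 7

The merged array is [1, 3, 3, 4, 13, 15, 19, 25, 35, 37, 39], requiring 7 comparisons. The merge step runs in O(n) time where n is the total number of elements.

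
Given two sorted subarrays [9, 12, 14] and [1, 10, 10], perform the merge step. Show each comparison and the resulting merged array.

Merging process:

Compare 9 vs 1: take 1 from right. Merged: [1]
Compare 9 vs 10: take 9 from left. Merged: [1, 9]
Compare 12 vs 10: take 10 from right. Merged: [1, 9, 10]
Compare 12 vs 10: take 10 from right. Merged: [1, 9, 10, 10]
Append remaining from left: [12, 14]. Merged: [1, 9, 10, 10, 12, 14]

Final merged array: [1, 9, 10, 10, 12, 14]
Total comparisons: 4

The merged array is [1, 9, 10, 10, 12, 14], requiring 4 comparisons. The merge step runs in O(n) time where n is the total number of elements.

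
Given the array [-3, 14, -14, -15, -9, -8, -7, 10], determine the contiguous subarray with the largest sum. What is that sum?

Using Kadane's algorithm on [-3, 14, -14, -15, -9, -8, -7, 10]:

Scanning through the array:
Position 1 (value 14): max_ending_here = 14, max_so_far = 14
Position 2 (value -14): max_ending_here = 0, max_so_far = 14
Position 3 (value -15): max_ending_here = -15, max_so_far = 14
Position 4 (value -9): max_ending_here = -9, max_so_far = 14
Position 5 (value -8): max_ending_here = -8, max_so_far = 14
Position 6 (value -7): max_ending_here = -7, max_so_far = 14
Position 7 (value 10): max_ending_here = 10, max_so_far = 14

Maximum subarray: [14]
Maximum sum: 14

The maximum subarray is [14] with sum 14. This subarray runs from index 1 to index 1.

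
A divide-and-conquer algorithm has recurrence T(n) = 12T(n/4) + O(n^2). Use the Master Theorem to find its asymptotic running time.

Master Theorem for T(n) = 12T(n/4) + O(n^2):

a = 12, b = 4, c = 2
log_b(a) = log_4(12) = 1.7925

Case 3: c = 2 > log_4(12) = 1.7925
T(n) = O(n^2) = O(n^2)

For T(n) = 12T(n/4) + O(n^2): log_4(12) = 1.7925. This is Case 3 of the Master Theorem (c > log_b(a), work dominated by root), giving O(n^2).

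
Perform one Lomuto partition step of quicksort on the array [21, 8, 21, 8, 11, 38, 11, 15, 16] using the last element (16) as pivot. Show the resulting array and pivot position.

Lomuto partition with pivot = 16:

Initial array: [21, 8, 21, 8, 11, 38, 11, 15, 16]

arr[0]=21 > 16: no swap
arr[1]=8 <= 16: swap with position 0, array becomes [8, 21, 21, 8, 11, 38, 11, 15, 16]
arr[2]=21 > 16: no swap
arr[3]=8 <= 16: swap with position 1, array becomes [8, 8, 21, 21, 11, 38, 11, 15, 16]
arr[4]=11 <= 16: swap with position 2, array becomes [8, 8, 11, 21, 21, 38, 11, 15, 16]
arr[5]=38 > 16: no swap
arr[6]=11 <= 16: swap with position 3, array becomes [8, 8, 11, 11, 21, 38, 21, 15, 16]
arr[7]=15 <= 16: swap with position 4, array becomes [8, 8, 11, 11, 15, 38, 21, 21, 16]

Place pivot at position 5: [8, 8, 11, 11, 15, 16, 21, 21, 38]
Pivot position: 5

After partitioning with pivot 16, the array becomes [8, 8, 11, 11, 15, 16, 21, 21, 38]. The pivot is placed at index 5. All elements to the left of the pivot are <= 16, and all elements to the right are > 16.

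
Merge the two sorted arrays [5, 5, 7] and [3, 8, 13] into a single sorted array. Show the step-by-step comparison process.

Merging process:

Compare 5 vs 3: take 3 from right. Merged: [3]
Compare 5 vs 8: take 5 from left. Merged: [3, 5]
Compare 5 vs 8: take 5 from left. Merged: [3, 5, 5]
Compare 7 vs 8: take 7 from left. Merged: [3, 5, 5, 7]
Append remaining from right: [8, 13]. Merged: [3, 5, 5, 7, 8, 13]

Final merged array: [3, 5, 5, 7, 8, 13]
Total comparisons: 4

The merged array is [3, 5, 5, 7, 8, 13], requiring 4 comparisons. The merge step runs in O(n) time where n is the total number of elements.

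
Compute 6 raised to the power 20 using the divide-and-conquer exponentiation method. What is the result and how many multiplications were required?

Computing 6^20 by squaring (build up from 6^1; each line after the first costs one multiplication):

6^1 = 6
6^2 = (6^1)^2 = 6^2 = 36
6^4 = (6^2)^2 = 36^2 = 1296
6^5 = 6 * 6^4 = 6 * 1296 = 7776
6^10 = (6^5)^2 = 7776^2 = 60466176
6^20 = (6^10)^2 = 60466176^2 = 3656158440062976

Result: 3656158440062976
Multiplications needed: 5 (5 lines after 6^1)

6^20 = 3656158440062976. Using exponentiation by squaring, this requires 5 multiplications. The key idea: if the exponent is even, square the half-power; if odd, multiply by the base once.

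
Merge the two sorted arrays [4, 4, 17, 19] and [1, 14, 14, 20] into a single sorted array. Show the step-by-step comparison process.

Merging process:

Compare 4 vs 1: take 1 from right. Merged: [1]
Compare 4 vs 14: take 4 from left. Merged: [1, 4]
Compare 4 vs 14: take 4 from left. Merged: [1, 4, 4]
Compare 17 vs 14: take 14 from right. Merged: [1, 4, 4, 14]
Compare 17 vs 14: take 14 from right. Merged: [1, 4, 4, 14, 14]
Compare 17 vs 20: take 17 from left. Merged: [1, 4, 4, 14, 14, 17]
Compare 19 vs 20: take 19 from left. Merged: [1, 4, 4, 14, 14, 17, 19]
Append remaining from right: [20]. Merged: [1, 4, 4, 14, 14, 17, 19, 20]

Final merged array: [1, 4, 4, 14, 14, 17, 19, 20]
Total comparisons: 7

The merged array is [1, 4, 4, 14, 14, 17, 19, 20], requiring 7 comparisons. The merge step runs in O(n) time where n is the total number of elements.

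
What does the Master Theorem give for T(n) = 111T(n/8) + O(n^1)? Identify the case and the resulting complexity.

Master Theorem for T(n) = 111T(n/8) + O(n^1):

a = 111, b = 8, c = 1
log_b(a) = log_8(111) = 2.2648

Case 1: c = 1 < log_8(111) = 2.2648
T(n) = O(n^(log_8 111))

For T(n) = 111T(n/8) + O(n^1): log_8(111) = 2.2648. This is Case 1 of the Master Theorem (c < log_b(a), work dominated by leaves), giving O(n^(log_8 111)).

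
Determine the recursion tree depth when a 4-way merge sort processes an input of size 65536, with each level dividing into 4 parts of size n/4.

For divide and conquer with division factor 4:

Problem sizes at each level:
Level 0: 65536
Level 1: 16384
Level 2: 4096
Level 3: 1024
Level 4: 256
Level 5: 64
Level 6: 16
Level 7: 4
Level 8: 1

The root is level 0 and the size-1 base case is level 8 (the tree spans levels 0 through 8, i.e. 9 levels counting the root), so the depth is the number of divisions: log_4(65536) = 8

The recursion tree depth is log_4(65536) = 8. At each level, the problem size is divided by 4, so it takes 8 divisions to reduce to a base case of size 1. The algorithm makes 4 recursive calls at each level.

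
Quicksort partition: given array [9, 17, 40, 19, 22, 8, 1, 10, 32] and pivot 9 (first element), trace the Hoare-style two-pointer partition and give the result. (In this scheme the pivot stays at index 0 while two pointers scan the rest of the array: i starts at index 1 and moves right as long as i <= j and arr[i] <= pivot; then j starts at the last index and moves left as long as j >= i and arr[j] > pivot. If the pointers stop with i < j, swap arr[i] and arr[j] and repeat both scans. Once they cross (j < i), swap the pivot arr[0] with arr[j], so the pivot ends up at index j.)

Hoare-style two-pointer partition with pivot = 9:

Initial array: [9, 17, 40, 19, 22, 8, 1, 10, 32]

Pointers start at i = 1, j = 8.
i stops at index 1 (arr[1]=17 > 9), j stops at index 6 (arr[6]=1 <= 9): swap arr[1] and arr[6], array becomes [9, 1, 40, 19, 22, 8, 17, 10, 32]
i stops at index 2 (arr[2]=40 > 9), j stops at index 5 (arr[5]=8 <= 9): swap arr[2] and arr[5], array becomes [9, 1, 8, 19, 22, 40, 17, 10, 32]
i ends at 3, j ends at 2: the pointers have crossed (j < i), so scanning stops.

Swap pivot arr[0] with arr[2] to place pivot at position 2: [8, 1, 9, 19, 22, 40, 17, 10, 32]
Pivot position: 2

After partitioning with pivot 9, the array becomes [8, 1, 9, 19, 22, 40, 17, 10, 32]. The pivot is placed at index 2. All elements to the left of the pivot are <= 9, and all elements to the right are > 9.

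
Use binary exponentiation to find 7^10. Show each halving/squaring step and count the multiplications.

Computing 7^10 by squaring (build up from 7^1; each line after the first costs one multiplication):

7^1 = 7
7^2 = (7^1)^2 = 7^2 = 49
7^4 = (7^2)^2 = 49^2 = 2401
7^5 = 7 * 7^4 = 7 * 2401 = 16807
7^10 = (7^5)^2 = 16807^2 = 282475249

Result: 282475249
Multiplications needed: 4 (4 lines after 7^1)

7^10 = 282475249. Using exponentiation by squaring, this requires 4 multiplications. The key idea: if the exponent is even, square the half-power; if odd, multiply by the base once.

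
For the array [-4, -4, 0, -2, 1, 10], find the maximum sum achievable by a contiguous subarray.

Using Kadane's algorithm on [-4, -4, 0, -2, 1, 10]:

Scanning through the array:
Position 1 (value -4): max_ending_here = -4, max_so_far = -4
Position 2 (value 0): max_ending_here = 0, max_so_far = 0
Position 3 (value -2): max_ending_here = -2, max_so_far = 0
Position 4 (value 1): max_ending_here = 1, max_so_far = 1
Position 5 (value 10): max_ending_here = 11, max_so_far = 11

Maximum subarray: [1, 10]
Maximum sum: 11

The maximum subarray is [1, 10] with sum 11. This subarray runs from index 4 to index 5.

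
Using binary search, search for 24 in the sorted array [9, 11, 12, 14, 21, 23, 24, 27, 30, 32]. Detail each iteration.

Binary search for 24 in [9, 11, 12, 14, 21, 23, 24, 27, 30, 32]:

lo=0, hi=9, mid=4, arr[mid]=21 -> 21 < 24, search right half
lo=5, hi=9, mid=7, arr[mid]=27 -> 27 > 24, search left half
lo=5, hi=6, mid=5, arr[mid]=23 -> 23 < 24, search right half
lo=6, hi=6, mid=6, arr[mid]=24 -> Found target at index 6!

Binary search finds 24 at index 6 after 4 comparisons. The search repeatedly halves the search space by comparing with the middle element.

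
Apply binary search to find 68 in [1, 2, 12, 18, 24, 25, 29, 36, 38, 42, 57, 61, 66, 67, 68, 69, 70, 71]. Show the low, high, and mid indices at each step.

Binary search for 68 in [1, 2, 12, 18, 24, 25, 29, 36, 38, 42, 57, 61, 66, 67, 68, 69, 70, 71]:

lo=0, hi=17, mid=8, arr[mid]=38 -> 38 < 68, search right half
lo=9, hi=17, mid=13, arr[mid]=67 -> 67 < 68, search right half
lo=14, hi=17, mid=15, arr[mid]=69 -> 69 > 68, search left half
lo=14, hi=14, mid=14, arr[mid]=68 -> Found target at index 14!

Binary search finds 68 at index 14 after 4 comparisons. The search repeatedly halves the search space by comparing with the middle element.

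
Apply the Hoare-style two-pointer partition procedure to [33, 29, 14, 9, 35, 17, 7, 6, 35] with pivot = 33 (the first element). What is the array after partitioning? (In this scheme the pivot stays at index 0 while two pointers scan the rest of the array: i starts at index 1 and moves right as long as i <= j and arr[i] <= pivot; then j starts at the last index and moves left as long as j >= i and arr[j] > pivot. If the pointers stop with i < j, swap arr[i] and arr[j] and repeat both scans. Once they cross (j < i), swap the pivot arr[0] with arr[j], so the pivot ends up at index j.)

Hoare-style two-pointer partition with pivot = 33:

Initial array: [33, 29, 14, 9, 35, 17, 7, 6, 35]

Pointers start at i = 1, j = 8.
i stops at index 4 (arr[4]=35 > 33), j stops at index 7 (arr[7]=6 <= 33): swap arr[4] and arr[7], array becomes [33, 29, 14, 9, 6, 17, 7, 35, 35]
i ends at 7, j ends at 6: the pointers have crossed (j < i), so scanning stops.

Swap pivot arr[0] with arr[6] to place pivot at position 6: [7, 29, 14, 9, 6, 17, 33, 35, 35]
Pivot position: 6

After partitioning with pivot 33, the array becomes [7, 29, 14, 9, 6, 17, 33, 35, 35]. The pivot is placed at index 6. All elements to the left of the pivot are <= 33, and all elements to the right are > 33.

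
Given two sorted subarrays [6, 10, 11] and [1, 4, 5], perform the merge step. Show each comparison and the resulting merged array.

Merging process:

Compare 6 vs 1: take 1 from right. Merged: [1]
Compare 6 vs 4: take 4 from right. Merged: [1, 4]
Compare 6 vs 5: take 5 from right. Merged: [1, 4, 5]
Append remaining from left: [6, 10, 11]. Merged: [1, 4, 5, 6, 10, 11]

Final merged array: [1, 4, 5, 6, 10, 11]
Total comparisons: 3

The merged array is [1, 4, 5, 6, 10, 11], requiring 3 comparisons. The merge step runs in O(n) time where n is the total number of elements.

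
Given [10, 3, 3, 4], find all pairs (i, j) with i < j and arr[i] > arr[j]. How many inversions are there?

Finding inversions in [10, 3, 3, 4]:

(0, 1): arr[0]=10 > arr[1]=3
(0, 2): arr[0]=10 > arr[2]=3
(0, 3): arr[0]=10 > arr[3]=4

Total inversions: 3

The array has 3 inversion(s): (0,1), (0,2), (0,3). Each pair (i,j) satisfies i < j and arr[i] > arr[j].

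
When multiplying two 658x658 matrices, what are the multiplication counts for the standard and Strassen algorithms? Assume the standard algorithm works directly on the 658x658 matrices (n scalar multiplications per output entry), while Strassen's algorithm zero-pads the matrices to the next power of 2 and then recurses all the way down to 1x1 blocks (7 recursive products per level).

Matrix multiplication for 658x658 matrices:

Strassen's algorithm requires power-of-2 dimensions. Pad 658x658 to 1024x1024 (next power of 2).

Standard algorithm: 658^3 = 284890312 multiplications
Strassen's algorithm: 7^(log2(1024)) = 7^10 = 282475249 multiplications
Savings: 284890312 - 282475249 = 2415063 multiplications

Standard: 284890312 multiplications (658^3). Strassen: 282475249 multiplications (7^10, after padding to 1024x1024). Strassen reduces 8 recursive multiplications to 7 at each level.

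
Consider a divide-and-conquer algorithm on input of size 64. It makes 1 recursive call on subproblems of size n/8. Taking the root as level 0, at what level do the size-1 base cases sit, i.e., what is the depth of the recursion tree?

For divide and conquer with division factor 8:

Problem sizes at each level:
Level 0: 64
Level 1: 8
Level 2: 1

The root is level 0 and the size-1 base case is level 2 (the tree spans levels 0 through 2, i.e. 3 levels counting the root), so the depth is the number of divisions: log_8(64) = 2

The recursion tree depth is log_8(64) = 2. At each level, the problem size is divided by 8, so it takes 2 divisions to reduce to a base case of size 1. The algorithm makes 1 recursive call at each level.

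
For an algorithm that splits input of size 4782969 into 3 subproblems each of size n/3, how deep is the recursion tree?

For divide and conquer with division factor 3:

Problem sizes at each level:
Level 0: 4782969
Level 1: 1594323
Level 2: 531441
Level 3: 177147
Level 4: 59049
Level 5: 19683
Level 6: 6561
Level 7: 2187
Level 8: 729
Level 9: 243
Level 10: 81
Level 11: 27
Level 12: 9
Level 13: 3
Level 14: 1

The root is level 0 and the size-1 base case is level 14 (the tree spans levels 0 through 14, i.e. 15 levels counting the root), so the depth is the number of divisions: log_3(4782969) = 14

The recursion tree depth is log_3(4782969) = 14. At each level, the problem size is divided by 3, so it takes 14 divisions to reduce to a base case of size 1. The algorithm makes 3 recursive calls at each level.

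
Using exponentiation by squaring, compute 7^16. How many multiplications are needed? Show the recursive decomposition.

Computing 7^16 by squaring (build up from 7^1; each line after the first costs one multiplication):

7^1 = 7
7^2 = (7^1)^2 = 7^2 = 49
7^4 = (7^2)^2 = 49^2 = 2401
7^8 = (7^4)^2 = 2401^2 = 5764801
7^16 = (7^8)^2 = 5764801^2 = 33232930569601

Result: 33232930569601
Multiplications needed: 4 (4 lines after 7^1)

7^16 = 33232930569601. Using exponentiation by squaring, this requires 4 multiplications. The key idea: if the exponent is even, square the half-power; if odd, multiply by the base once.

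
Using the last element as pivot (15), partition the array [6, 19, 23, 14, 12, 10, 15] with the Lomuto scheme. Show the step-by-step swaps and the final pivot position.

Lomuto partition with pivot = 15:

Initial array: [6, 19, 23, 14, 12, 10, 15]

arr[0]=6 <= 15: swap with position 0, array becomes [6, 19, 23, 14, 12, 10, 15]
arr[1]=19 > 15: no swap
arr[2]=23 > 15: no swap
arr[3]=14 <= 15: swap with position 1, array becomes [6, 14, 23, 19, 12, 10, 15]
arr[4]=12 <= 15: swap with position 2, array becomes [6, 14, 12, 19, 23, 10, 15]
arr[5]=10 <= 15: swap with position 3, array becomes [6, 14, 12, 10, 23, 19, 15]

Place pivot at position 4: [6, 14, 12, 10, 15, 19, 23]
Pivot position: 4

After partitioning with pivot 15, the array becomes [6, 14, 12, 10, 15, 19, 23]. The pivot is placed at index 4. All elements to the left of the pivot are <= 15, and all elements to the right are > 15.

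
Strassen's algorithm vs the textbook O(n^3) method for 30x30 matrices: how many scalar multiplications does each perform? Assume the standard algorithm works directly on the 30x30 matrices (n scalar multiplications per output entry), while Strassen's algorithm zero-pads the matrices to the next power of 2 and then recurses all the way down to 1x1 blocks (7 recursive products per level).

Matrix multiplication for 30x30 matrices:

Strassen's algorithm requires power-of-2 dimensions. Pad 30x30 to 32x32 (next power of 2).

Standard algorithm: 30^3 = 27000 multiplications
Strassen's algorithm: 7^(log2(32)) = 7^5 = 16807 multiplications
Savings: 27000 - 16807 = 10193 multiplications

Standard: 27000 multiplications (30^3). Strassen: 16807 multiplications (7^5, after padding to 32x32). Strassen reduces 8 recursive multiplications to 7 at each level.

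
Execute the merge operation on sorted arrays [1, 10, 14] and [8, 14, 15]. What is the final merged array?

Merging process:

Compare 1 vs 8: take 1 from left. Merged: [1]
Compare 10 vs 8: take 8 from right. Merged: [1, 8]
Compare 10 vs 14: take 10 from left. Merged: [1, 8, 10]
Compare 14 vs 14: take 14 from left. Merged: [1, 8, 10, 14]
Append remaining from right: [14, 15]. Merged: [1, 8, 10, 14, 14, 15]

Final merged array: [1, 8, 10, 14, 14, 15]
Total comparisons: 4

The merged array is [1, 8, 10, 14, 14, 15], requiring 4 comparisons. The merge step runs in O(n) time where n is the total number of elements.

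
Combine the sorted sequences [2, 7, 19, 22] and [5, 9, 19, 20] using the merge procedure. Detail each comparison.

Merging process:

Compare 2 vs 5: take 2 from left. Merged: [2]
Compare 7 vs 5: take 5 from right. Merged: [2, 5]
Compare 7 vs 9: take 7 from left. Merged: [2, 5, 7]
Compare 19 vs 9: take 9 from right. Merged: [2, 5, 7, 9]
Compare 19 vs 19: take 19 from left. Merged: [2, 5, 7, 9, 19]
Compare 22 vs 19: take 19 from right. Merged: [2, 5, 7, 9, 19, 19]
Compare 22 vs 20: take 20 from right. Merged: [2, 5, 7, 9, 19, 19, 20]
Append remaining from left: [22]. Merged: [2, 5, 7, 9, 19, 19, 20, 22]

Final merged array: [2, 5, 7, 9, 19, 19, 20, 22]
Total comparisons: 7

The merged array is [2, 5, 7, 9, 19, 19, 20, 22], requiring 7 comparisons. The merge step runs in O(n) time where n is the total number of elements.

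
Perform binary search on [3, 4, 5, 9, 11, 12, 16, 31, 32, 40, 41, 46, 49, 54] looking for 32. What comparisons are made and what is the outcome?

Binary search for 32 in [3, 4, 5, 9, 11, 12, 16, 31, 32, 40, 41, 46, 49, 54]:

lo=0, hi=13, mid=6, arr[mid]=16 -> 16 < 32, search right half
lo=7, hi=13, mid=10, arr[mid]=41 -> 41 > 32, search left half
lo=7, hi=9, mid=8, arr[mid]=32 -> Found target at index 8!

Binary search finds 32 at index 8 after 3 comparisons. The search repeatedly halves the search space by comparing with the middle element.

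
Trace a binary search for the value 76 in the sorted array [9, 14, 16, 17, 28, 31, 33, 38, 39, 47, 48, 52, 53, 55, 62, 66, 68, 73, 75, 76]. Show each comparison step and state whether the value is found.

Binary search for 76 in [9, 14, 16, 17, 28, 31, 33, 38, 39, 47, 48, 52, 53, 55, 62, 66, 68, 73, 75, 76]:

lo=0, hi=19, mid=9, arr[mid]=47 -> 47 < 76, search right half
lo=10, hi=19, mid=14, arr[mid]=62 -> 62 < 76, search right half
lo=15, hi=19, mid=17, arr[mid]=73 -> 73 < 76, search right half
lo=18, hi=19, mid=18, arr[mid]=75 -> 75 < 76, search right half
lo=19, hi=19, mid=19, arr[mid]=76 -> Found target at index 19!

Binary search finds 76 at index 19 after 5 comparisons. The search repeatedly halves the search space by comparing with the middle element.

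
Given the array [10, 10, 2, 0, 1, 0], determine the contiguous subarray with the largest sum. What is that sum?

Using Kadane's algorithm on [10, 10, 2, 0, 1, 0]:

Scanning through the array:
Position 1 (value 10): max_ending_here = 20, max_so_far = 20
Position 2 (value 2): max_ending_here = 22, max_so_far = 22
Position 3 (value 0): max_ending_here = 22, max_so_far = 22
Position 4 (value 1): max_ending_here = 23, max_so_far = 23
Position 5 (value 0): max_ending_here = 23, max_so_far = 23

Maximum subarray: [10, 10, 2, 0, 1]
Maximum sum: 23

The maximum subarray is [10, 10, 2, 0, 1] with sum 23. This subarray runs from index 0 to index 4.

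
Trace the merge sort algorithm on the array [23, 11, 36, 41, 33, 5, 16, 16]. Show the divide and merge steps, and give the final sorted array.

Merge sort trace:

Split: [23, 11, 36, 41, 33, 5, 16, 16] -> [23, 11, 36, 41] and [33, 5, 16, 16]
  Split: [23, 11, 36, 41] -> [23, 11] and [36, 41]
    Split: [23, 11] -> [23] and [11]
    Merge: [23] + [11] -> [11, 23]
    Split: [36, 41] -> [36] and [41]
    Merge: [36] + [41] -> [36, 41]
  Merge: [11, 23] + [36, 41] -> [11, 23, 36, 41]
  Split: [33, 5, 16, 16] -> [33, 5] and [16, 16]
    Split: [33, 5] -> [33] and [5]
    Merge: [33] + [5] -> [5, 33]
    Split: [16, 16] -> [16] and [16]
    Merge: [16] + [16] -> [16, 16]
  Merge: [5, 33] + [16, 16] -> [5, 16, 16, 33]
Merge: [11, 23, 36, 41] + [5, 16, 16, 33] -> [5, 11, 16, 16, 23, 33, 36, 41]

Final sorted array: [5, 11, 16, 16, 23, 33, 36, 41]

The merge sort proceeds by recursively splitting the array and merging sorted halves.
After all merges, the sorted array is [5, 11, 16, 16, 23, 33, 36, 41].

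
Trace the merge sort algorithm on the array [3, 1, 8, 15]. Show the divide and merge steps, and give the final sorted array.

Merge sort trace:

Split: [3, 1, 8, 15] -> [3, 1] and [8, 15]
  Split: [3, 1] -> [3] and [1]
  Merge: [3] + [1] -> [1, 3]
  Split: [8, 15] -> [8] and [15]
  Merge: [8] + [15] -> [8, 15]
Merge: [1, 3] + [8, 15] -> [1, 3, 8, 15]

Final sorted array: [1, 3, 8, 15]

The merge sort proceeds by recursively splitting the array and merging sorted halves.
After all merges, the sorted array is [1, 3, 8, 15].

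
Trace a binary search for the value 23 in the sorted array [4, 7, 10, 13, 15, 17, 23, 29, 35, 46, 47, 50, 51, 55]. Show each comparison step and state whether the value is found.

Binary search for 23 in [4, 7, 10, 13, 15, 17, 23, 29, 35, 46, 47, 50, 51, 55]:

lo=0, hi=13, mid=6, arr[mid]=23 -> Found target at index 6!

Binary search finds 23 at index 6 after 1 comparisons. The search repeatedly halves the search space by comparing with the middle element.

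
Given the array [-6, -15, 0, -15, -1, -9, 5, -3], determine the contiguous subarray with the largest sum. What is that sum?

Using Kadane's algorithm on [-6, -15, 0, -15, -1, -9, 5, -3]:

Scanning through the array:
Position 1 (value -15): max_ending_here = -15, max_so_far = -6
Position 2 (value 0): max_ending_here = 0, max_so_far = 0
Position 3 (value -15): max_ending_here = -15, max_so_far = 0
Position 4 (value -1): max_ending_here = -1, max_so_far = 0
Position 5 (value -9): max_ending_here = -9, max_so_far = 0
Position 6 (value 5): max_ending_here = 5, max_so_far = 5
Position 7 (value -3): max_ending_here = 2, max_so_far = 5

Maximum subarray: [5]
Maximum sum: 5

The maximum subarray is [5] with sum 5. This subarray runs from index 6 to index 6.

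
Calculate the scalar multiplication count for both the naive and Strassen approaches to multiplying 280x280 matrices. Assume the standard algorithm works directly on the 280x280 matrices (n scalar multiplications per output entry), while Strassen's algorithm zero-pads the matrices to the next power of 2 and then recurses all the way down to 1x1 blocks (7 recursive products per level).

Matrix multiplication for 280x280 matrices:

Strassen's algorithm requires power-of-2 dimensions. Pad 280x280 to 512x512 (next power of 2).

Standard algorithm: 280^3 = 21952000 multiplications
Strassen's algorithm: 7^(log2(512)) = 7^9 = 40353607 multiplications
Difference: 21952000 - 40353607 = -18401607 (Strassen uses MORE here due to padding overhead — for small or just-over-power-of-2 n, padding can outweigh the per-level savings)

Standard: 21952000 multiplications (280^3). Strassen: 40353607 multiplications (7^9, after padding to 512x512). Strassen reduces 8 recursive multiplications to 7 at each level.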